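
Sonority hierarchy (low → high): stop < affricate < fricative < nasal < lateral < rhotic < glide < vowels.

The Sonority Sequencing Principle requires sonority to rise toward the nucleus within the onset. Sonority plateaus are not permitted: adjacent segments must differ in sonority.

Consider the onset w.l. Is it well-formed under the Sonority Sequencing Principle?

/w/: glide = 7.
/l/: lateral = 5.
The profile is 7-5. Between /w/ (7) and /l/ (5) sonority does not rise, so the cluster violates the SSP.

no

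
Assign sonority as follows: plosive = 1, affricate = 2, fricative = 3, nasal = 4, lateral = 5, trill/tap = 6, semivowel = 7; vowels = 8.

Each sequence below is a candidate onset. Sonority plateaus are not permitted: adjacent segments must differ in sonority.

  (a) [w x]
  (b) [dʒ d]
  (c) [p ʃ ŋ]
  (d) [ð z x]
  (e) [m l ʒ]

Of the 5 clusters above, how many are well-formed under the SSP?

(a) [w x]: profile 7-3 — violates.
(b) [dʒ d]: profile 2-1 — violates.
(c) [p ʃ ŋ]: profile 1-3-4 — obeys.
(d) [ð z x]: profile 3-3-3 — violates.
(e) [m l ʒ]: profile 4-5-3 — violates.

1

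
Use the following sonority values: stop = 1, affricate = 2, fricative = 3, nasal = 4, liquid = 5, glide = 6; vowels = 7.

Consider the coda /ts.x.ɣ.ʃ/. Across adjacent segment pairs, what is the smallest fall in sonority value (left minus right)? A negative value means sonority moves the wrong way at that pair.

-1

/ts/ — affricate, sonority 2.
/x/ — fricative, sonority 3.
/ɣ/ — fricative, sonority 3.
/ʃ/ — fricative, sonority 3.
/ts/→/x/: change -1.
/x/→/ɣ/: change +0.
/ɣ/→/ʃ/: change +0.
Minimum = -1.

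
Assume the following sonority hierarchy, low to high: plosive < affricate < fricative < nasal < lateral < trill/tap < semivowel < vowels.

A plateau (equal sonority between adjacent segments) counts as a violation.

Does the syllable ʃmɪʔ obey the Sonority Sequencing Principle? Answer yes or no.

Onset: /ʃ/ is a fricative (sonority 3), /m/ is a nasal (sonority 4); then the nucleus /ɪ/ (sonority 8).
Onset profile 3-4-8 — rises to the nucleus.
Coda: /ʔ/ is a plosive (sonority 1).
Coda profile 8-1 — falls from the nucleus.

yes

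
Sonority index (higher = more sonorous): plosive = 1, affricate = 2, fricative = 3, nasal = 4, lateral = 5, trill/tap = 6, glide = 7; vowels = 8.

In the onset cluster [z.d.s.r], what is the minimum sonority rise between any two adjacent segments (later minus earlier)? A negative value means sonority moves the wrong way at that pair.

-2

/z/ — fricative, sonority 3.
/d/ — plosive, sonority 1.
/s/ — fricative, sonority 3.
/r/ — trill/tap, sonority 6.
/z/→/d/: change -2.
/d/→/s/: change +2.
/s/→/r/: change +3.
Minimum = -2.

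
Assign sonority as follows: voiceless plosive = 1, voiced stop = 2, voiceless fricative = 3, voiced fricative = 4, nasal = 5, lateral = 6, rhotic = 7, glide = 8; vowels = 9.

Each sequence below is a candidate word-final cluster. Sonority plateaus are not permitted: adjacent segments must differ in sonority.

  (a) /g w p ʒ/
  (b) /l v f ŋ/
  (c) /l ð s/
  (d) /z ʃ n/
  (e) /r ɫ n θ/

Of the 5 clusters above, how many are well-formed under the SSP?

(a) sonority 2-8-1-4: ill-formed.
(b) sonority 6-4-3-5: ill-formed.
(c) sonority 6-4-3: well-formed.
(d) sonority 4-3-5: ill-formed.
(e) sonority 7-6-5-3: well-formed.

2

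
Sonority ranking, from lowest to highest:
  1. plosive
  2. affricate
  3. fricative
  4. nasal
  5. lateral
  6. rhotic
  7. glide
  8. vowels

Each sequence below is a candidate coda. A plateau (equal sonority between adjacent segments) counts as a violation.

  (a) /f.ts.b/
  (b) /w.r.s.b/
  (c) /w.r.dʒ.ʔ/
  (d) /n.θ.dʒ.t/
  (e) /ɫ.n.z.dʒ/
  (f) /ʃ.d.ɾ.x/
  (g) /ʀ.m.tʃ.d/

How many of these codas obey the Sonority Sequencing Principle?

(a) 3-2-1 → obeys
(b) 7-6-3-1 → obeys
(c) 7-6-2-1 → obeys
(d) 4-3-2-1 → obeys
(e) 5-4-3-2 → obeys
(f) 3-1-6-3 → violates
(g) 6-4-2-1 → obeys

6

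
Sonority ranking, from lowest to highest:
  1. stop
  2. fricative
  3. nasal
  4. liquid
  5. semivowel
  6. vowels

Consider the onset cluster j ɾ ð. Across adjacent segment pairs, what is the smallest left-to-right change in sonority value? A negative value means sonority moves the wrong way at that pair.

/j/ — semivowel, sonority 5.
/ɾ/ — liquid, sonority 4.
/ð/ — fricative, sonority 2.
/j/→/ɾ/: change -1.
/ɾ/→/ð/: change -2.
Minimum = -2.

-2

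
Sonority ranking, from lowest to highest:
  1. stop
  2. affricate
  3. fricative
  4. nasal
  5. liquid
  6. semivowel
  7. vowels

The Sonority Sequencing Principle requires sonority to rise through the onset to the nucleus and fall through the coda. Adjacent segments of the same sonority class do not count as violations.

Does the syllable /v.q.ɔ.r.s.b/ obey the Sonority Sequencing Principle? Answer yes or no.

Onset: /v/ is a fricative (sonority 3), /q/ is a stop (sonority 1); then the nucleus /ɔ/ (sonority 7).
Onset profile 3-1-7 — does not rise throughout.
Coda: /r/ is a liquid (sonority 5), /s/ is a fricative (sonority 3), /b/ is a stop (sonority 1).
Coda profile 7-5-3-1 — falls from the nucleus.

no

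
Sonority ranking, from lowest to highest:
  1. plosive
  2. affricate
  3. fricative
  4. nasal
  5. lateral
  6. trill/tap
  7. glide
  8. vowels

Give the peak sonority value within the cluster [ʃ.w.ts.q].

7

/ʃ/: fricative = 3.
/w/: glide = 7.
/ts/: affricate = 2.
/q/: plosive = 1.
The maximum is 7.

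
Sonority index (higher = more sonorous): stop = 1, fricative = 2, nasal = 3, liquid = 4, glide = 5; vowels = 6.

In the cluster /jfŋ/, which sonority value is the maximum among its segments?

/j/: glide = 5.
/f/: fricative = 2.
/ŋ/: nasal = 3.
The maximum is 5.

5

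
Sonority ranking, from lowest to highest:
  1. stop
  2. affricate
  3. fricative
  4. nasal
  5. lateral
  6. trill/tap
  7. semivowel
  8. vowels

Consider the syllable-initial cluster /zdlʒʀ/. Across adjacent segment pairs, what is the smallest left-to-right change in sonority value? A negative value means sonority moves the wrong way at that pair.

/z/ is a fricative (sonority 3).
/d/ is a stop (sonority 1).
/l/ is a lateral (sonority 5).
/ʒ/ is a fricative (sonority 3).
/ʀ/ is a trill/tap (sonority 6).
/z/→/d/: change -2.
/d/→/l/: change +4.
/l/→/ʒ/: change -2.
/ʒ/→/ʀ/: change +3.
Minimum = -2.

-2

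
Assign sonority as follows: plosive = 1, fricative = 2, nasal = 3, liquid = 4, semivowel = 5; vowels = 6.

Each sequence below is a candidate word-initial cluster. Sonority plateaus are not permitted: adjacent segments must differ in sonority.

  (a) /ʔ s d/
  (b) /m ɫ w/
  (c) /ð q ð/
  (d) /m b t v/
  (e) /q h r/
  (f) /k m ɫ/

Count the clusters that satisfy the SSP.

(a) 1-2-1 → violates
(b) 3-4-5 → obeys
(c) 2-1-2 → violates
(d) 3-1-1-2 → violates
(e) 1-2-4 → obeys
(f) 1-3-4 → obeys

3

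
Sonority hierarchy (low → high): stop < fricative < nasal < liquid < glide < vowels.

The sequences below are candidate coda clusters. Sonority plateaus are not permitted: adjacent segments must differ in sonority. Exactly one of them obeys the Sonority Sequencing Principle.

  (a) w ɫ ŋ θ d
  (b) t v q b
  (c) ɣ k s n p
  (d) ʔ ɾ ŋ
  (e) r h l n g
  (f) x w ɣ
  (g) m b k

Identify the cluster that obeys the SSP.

(a) sonority 5-4-3-2-1: well-formed.
(b) sonority 1-2-1-1: ill-formed.
(c) sonority 2-1-2-3-1: ill-formed.
(d) sonority 1-4-3: ill-formed.
(e) sonority 4-2-4-3-1: ill-formed.
(f) sonority 2-5-2: ill-formed.
(g) sonority 3-1-1: ill-formed.

a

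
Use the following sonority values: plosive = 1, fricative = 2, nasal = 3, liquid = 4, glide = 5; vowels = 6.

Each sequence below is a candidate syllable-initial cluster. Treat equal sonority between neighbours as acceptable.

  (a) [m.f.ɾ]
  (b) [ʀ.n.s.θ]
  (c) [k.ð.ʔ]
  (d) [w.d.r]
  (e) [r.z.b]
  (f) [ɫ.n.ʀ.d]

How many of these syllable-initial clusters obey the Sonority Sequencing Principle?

(a) sonority 3-2-4: ill-formed.
(b) sonority 4-3-2-2: ill-formed.
(c) sonority 1-2-1: ill-formed.
(d) sonority 5-1-4: ill-formed.
(e) sonority 4-2-1: ill-formed.
(f) sonority 4-3-4-1: ill-formed.

0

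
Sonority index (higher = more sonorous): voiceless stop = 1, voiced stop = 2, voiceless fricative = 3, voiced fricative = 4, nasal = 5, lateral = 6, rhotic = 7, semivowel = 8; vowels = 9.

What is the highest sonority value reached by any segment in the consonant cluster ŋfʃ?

5

/ŋ/: nasal = 5.
/f/: voiceless fricative = 3.
/ʃ/: voiceless fricative = 3.
The maximum is 5.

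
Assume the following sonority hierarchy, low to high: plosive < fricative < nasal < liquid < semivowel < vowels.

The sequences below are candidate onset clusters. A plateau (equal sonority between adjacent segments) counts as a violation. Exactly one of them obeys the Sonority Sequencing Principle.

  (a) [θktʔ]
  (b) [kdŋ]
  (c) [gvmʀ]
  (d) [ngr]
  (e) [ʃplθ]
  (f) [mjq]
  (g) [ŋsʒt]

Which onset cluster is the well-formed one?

(a) 2-1-1-1 → violates
(b) 1-1-3 → violates
(c) 1-2-3-4 → obeys
(d) 3-1-4 → violates
(e) 2-1-4-2 → violates
(f) 3-5-1 → violates
(g) 3-2-2-1 → violates

c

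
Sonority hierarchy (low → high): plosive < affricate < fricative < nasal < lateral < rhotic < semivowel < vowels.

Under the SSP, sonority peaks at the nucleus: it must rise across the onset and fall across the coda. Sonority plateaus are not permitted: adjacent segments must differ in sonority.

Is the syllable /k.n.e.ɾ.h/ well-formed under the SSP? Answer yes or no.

yes

Onset: /k/ is a plosive (sonority 1), /n/ is a nasal (sonority 4); then the nucleus /e/ (sonority 8).
Onset profile 1-4-8 — rises to the nucleus.
Coda: /ɾ/ is a rhotic (sonority 6), /h/ is a fricative (sonority 3).
Coda profile 8-6-3 — falls from the nucleus.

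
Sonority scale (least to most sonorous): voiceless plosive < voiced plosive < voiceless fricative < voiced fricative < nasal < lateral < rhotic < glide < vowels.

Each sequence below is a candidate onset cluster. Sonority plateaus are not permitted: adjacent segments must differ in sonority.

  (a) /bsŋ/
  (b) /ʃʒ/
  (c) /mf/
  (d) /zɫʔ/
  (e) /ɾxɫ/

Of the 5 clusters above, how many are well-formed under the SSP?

2

(a) /bsŋ/: profile 2-3-5 — obeys.
(b) /ʃʒ/: profile 3-4 — obeys.
(c) /mf/: profile 5-3 — violates.
(d) /zɫʔ/: profile 4-6-1 — violates.
(e) /ɾxɫ/: profile 7-3-6 — violates.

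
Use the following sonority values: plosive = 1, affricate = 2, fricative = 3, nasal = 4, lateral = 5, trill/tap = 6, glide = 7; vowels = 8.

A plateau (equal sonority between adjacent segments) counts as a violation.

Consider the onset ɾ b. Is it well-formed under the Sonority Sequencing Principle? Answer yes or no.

/ɾ/ is a trill/tap (sonority 6).
/b/ is a plosive (sonority 1).
The profile is 6-1. Between /ɾ/ (6) and /b/ (1) sonority does not rise, so the cluster violates the SSP.

no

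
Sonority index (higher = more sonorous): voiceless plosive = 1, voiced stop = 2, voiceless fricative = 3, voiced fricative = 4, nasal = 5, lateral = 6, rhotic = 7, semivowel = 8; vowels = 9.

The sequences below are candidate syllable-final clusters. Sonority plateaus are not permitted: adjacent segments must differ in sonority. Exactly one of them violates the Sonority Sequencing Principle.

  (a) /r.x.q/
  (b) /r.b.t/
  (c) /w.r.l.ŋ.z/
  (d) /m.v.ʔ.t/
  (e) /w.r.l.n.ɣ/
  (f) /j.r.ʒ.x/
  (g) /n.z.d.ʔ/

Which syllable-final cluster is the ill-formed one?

(a) 7-3-1 → obeys
(b) 7-2-1 → obeys
(c) 8-7-6-5-4 → obeys
(d) 5-4-1-1 → violates
(e) 8-7-6-5-4 → obeys
(f) 8-7-4-3 → obeys
(g) 5-4-2-1 → obeys

d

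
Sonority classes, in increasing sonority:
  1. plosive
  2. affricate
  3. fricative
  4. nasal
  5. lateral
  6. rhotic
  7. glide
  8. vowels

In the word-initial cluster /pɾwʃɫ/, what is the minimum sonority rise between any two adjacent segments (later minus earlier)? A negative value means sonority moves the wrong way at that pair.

/p/ — plosive, sonority 1.
/ɾ/ — rhotic, sonority 6.
/w/ — glide, sonority 7.
/ʃ/ — fricative, sonority 3.
/ɫ/ — lateral, sonority 5.
/p/→/ɾ/: change +5.
/ɾ/→/w/: change +1.
/w/→/ʃ/: change -4.
/ʃ/→/ɫ/: change +2.
Minimum = -4.

-4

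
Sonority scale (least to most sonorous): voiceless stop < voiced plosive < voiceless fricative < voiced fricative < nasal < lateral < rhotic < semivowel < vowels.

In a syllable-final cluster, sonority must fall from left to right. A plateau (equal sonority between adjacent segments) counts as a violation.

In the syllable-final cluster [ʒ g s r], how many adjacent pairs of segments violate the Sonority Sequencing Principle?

/ʒ/ is a voiced fricative (sonority 4).
/g/ is a voiced plosive (sonority 2).
/s/ is a voiceless fricative (sonority 3).
/r/ is a rhotic (sonority 7).
/ʒ/→/g/: 4→2 (falls) — ok.
/g/→/s/: 2→3 (does not fall) — violation.
/s/→/r/: 3→7 (does not fall) — violation.

2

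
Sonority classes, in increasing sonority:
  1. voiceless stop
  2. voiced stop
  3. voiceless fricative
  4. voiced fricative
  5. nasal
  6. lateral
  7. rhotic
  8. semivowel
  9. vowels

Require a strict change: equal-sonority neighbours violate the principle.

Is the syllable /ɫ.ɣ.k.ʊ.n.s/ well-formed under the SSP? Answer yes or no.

no

Onset: /ɫ/ is a lateral (sonority 6), /ɣ/ is a voiced fricative (sonority 4), /k/ is a voiceless stop (sonority 1); then the nucleus /ʊ/ (sonority 9).
Onset profile 6-4-1-9 — does not strictly rise throughout.
Coda: /n/ is a nasal (sonority 5), /s/ is a voiceless fricative (sonority 3).
Coda profile 9-5-3 — falls from the nucleus.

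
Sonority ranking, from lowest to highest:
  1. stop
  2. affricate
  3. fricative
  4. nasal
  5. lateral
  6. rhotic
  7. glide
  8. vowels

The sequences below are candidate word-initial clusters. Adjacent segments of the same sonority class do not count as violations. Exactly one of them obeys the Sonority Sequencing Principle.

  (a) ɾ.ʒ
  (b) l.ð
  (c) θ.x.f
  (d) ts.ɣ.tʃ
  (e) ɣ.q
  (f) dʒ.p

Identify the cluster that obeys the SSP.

(a) 6-3 → violates
(b) 5-3 → violates
(c) 3-3-3 → obeys
(d) 2-3-2 → violates
(e) 3-1 → violates
(f) 2-1 → violates

c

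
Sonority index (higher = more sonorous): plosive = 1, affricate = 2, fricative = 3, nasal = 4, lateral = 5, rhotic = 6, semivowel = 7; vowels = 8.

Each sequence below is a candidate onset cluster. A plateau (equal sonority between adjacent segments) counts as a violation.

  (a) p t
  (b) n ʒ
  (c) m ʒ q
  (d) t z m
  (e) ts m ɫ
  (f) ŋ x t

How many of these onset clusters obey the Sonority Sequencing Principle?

(a) 1-1 → violates
(b) 4-3 → violates
(c) 4-3-1 → violates
(d) 1-3-4 → obeys
(e) 2-4-5 → obeys
(f) 4-3-1 → violates

2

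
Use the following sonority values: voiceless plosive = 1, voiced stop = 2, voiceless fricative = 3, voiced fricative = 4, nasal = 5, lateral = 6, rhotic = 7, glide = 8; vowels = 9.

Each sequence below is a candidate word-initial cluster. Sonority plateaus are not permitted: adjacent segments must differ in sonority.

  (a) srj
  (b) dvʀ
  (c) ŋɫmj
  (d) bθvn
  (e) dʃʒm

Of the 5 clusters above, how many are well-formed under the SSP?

(a) srj: profile 3-7-8 — obeys.
(b) dvʀ: profile 2-4-7 — obeys.
(c) ŋɫmj: profile 5-6-5-8 — violates.
(d) bθvn: profile 2-3-4-5 — obeys.
(e) dʃʒm: profile 2-3-4-5 — obeys.

4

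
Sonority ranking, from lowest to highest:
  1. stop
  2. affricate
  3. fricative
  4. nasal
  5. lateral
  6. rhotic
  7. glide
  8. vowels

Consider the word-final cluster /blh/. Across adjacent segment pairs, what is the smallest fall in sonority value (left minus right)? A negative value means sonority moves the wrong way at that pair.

/b/ is a stop (sonority 1).
/l/ is a lateral (sonority 5).
/h/ is a fricative (sonority 3).
/b/→/l/: change -4.
/l/→/h/: change +2.
Minimum = -4.

-4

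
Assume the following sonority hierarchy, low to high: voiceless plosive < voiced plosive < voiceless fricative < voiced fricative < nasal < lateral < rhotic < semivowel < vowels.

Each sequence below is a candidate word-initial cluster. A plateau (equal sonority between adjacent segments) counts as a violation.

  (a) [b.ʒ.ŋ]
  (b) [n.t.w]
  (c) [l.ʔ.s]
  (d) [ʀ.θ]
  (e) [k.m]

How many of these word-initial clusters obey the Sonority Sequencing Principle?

2

(a) 2-4-5 → obeys
(b) 5-1-8 → violates
(c) 6-1-3 → violates
(d) 7-3 → violates
(e) 1-5 → obeys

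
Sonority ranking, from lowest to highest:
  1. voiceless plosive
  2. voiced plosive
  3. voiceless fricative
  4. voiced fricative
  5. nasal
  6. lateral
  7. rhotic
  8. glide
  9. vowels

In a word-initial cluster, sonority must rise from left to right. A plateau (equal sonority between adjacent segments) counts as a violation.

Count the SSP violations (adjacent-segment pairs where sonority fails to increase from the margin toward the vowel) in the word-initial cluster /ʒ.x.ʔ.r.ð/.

/ʒ/: voiced fricative = 4.
/x/: voiceless fricative = 3.
/ʔ/: voiceless plosive = 1.
/r/: rhotic = 7.
/ð/: voiced fricative = 4.
/ʒ/→/x/: 4→3 (does not rise) — violation.
/x/→/ʔ/: 3→1 (does not rise) — violation.
/ʔ/→/r/: 1→7 (rises) — ok.
/r/→/ð/: 7→4 (does not rise) — violation.

3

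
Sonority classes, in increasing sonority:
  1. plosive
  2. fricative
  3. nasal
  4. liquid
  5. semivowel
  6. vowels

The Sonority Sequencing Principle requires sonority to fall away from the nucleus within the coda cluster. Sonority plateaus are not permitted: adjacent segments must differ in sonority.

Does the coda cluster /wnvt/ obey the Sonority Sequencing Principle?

yes

/w/ — semivowel, sonority 5.
/n/ — nasal, sonority 3.
/v/ — fricative, sonority 2.
/t/ — plosive, sonority 1.
The profile 5-3-2-1 strictly falls, so the coda cluster satisfies the SSP.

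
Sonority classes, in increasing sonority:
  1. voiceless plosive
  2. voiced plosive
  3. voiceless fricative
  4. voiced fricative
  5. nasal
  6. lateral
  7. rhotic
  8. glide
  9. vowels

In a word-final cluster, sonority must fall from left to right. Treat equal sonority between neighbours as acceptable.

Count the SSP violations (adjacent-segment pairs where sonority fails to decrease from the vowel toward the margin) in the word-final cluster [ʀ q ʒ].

1

/ʀ/ — rhotic, sonority 7.
/q/ — voiceless plosive, sonority 1.
/ʒ/ — voiced fricative, sonority 4.
/ʀ/→/q/: 7→1 (falls) — ok.
/q/→/ʒ/: 1→4 (does not fall) — violation.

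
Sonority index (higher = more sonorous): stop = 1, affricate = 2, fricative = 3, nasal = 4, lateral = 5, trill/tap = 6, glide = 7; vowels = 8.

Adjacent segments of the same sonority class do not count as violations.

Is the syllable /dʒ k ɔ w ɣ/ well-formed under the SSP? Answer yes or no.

Onset: /dʒ/ is an affricate (sonority 2), /k/ is a stop (sonority 1); then the nucleus /ɔ/ (sonority 8).
Onset profile 2-1-8 — does not rise throughout.
Coda: /w/ is a glide (sonority 7), /ɣ/ is a fricative (sonority 3).
Coda profile 8-7-3 — falls from the nucleus.

no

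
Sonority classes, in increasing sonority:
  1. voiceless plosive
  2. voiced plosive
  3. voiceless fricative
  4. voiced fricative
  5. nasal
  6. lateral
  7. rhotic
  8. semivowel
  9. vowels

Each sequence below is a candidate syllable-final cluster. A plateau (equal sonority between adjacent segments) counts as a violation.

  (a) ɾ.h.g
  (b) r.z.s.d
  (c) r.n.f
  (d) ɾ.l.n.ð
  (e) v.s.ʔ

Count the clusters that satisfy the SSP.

(a) 7-3-2 → obeys
(b) 7-4-3-2 → obeys
(c) 7-5-3 → obeys
(d) 7-6-5-4 → obeys
(e) 4-3-1 → obeys

5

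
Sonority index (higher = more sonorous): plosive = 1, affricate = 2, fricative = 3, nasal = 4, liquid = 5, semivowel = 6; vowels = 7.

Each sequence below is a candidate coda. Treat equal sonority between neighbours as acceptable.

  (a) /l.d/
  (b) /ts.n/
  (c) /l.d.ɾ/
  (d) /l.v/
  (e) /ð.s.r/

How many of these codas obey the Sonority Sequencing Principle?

2

(a) sonority 5-1: well-formed.
(b) sonority 2-4: ill-formed.
(c) sonority 5-1-5: ill-formed.
(d) sonority 5-3: well-formed.
(e) sonority 3-3-5: ill-formed.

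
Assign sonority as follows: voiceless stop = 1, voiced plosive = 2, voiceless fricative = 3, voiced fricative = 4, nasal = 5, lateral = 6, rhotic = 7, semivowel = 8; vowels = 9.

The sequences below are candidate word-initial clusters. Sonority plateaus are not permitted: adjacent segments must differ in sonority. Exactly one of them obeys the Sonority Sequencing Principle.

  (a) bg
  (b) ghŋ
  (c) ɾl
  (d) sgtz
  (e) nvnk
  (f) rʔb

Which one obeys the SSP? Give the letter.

(a) 2-2 → violates
(b) 2-3-5 → obeys
(c) 7-6 → violates
(d) 3-2-1-4 → violates
(e) 5-4-5-1 → violates
(f) 7-1-2 → violates

b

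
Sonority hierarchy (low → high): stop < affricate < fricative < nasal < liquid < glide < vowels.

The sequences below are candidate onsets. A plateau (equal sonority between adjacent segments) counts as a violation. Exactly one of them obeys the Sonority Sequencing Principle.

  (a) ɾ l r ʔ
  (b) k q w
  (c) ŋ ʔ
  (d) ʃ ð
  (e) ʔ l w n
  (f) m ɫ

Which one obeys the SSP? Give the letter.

(a) sonority 5-5-5-1: ill-formed.
(b) sonority 1-1-6: ill-formed.
(c) sonority 4-1: ill-formed.
(d) sonority 3-3: ill-formed.
(e) sonority 1-5-6-4: ill-formed.
(f) sonority 4-5: well-formed.

f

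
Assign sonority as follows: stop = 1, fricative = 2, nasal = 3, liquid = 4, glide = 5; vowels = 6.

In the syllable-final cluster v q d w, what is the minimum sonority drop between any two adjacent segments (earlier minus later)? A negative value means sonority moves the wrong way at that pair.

-4

/v/ is a fricative (sonority 2).
/q/ is a stop (sonority 1).
/d/ is a stop (sonority 1).
/w/ is a glide (sonority 5).
/v/→/q/: change +1.
/q/→/d/: change +0.
/d/→/w/: change -4.
Minimum = -4.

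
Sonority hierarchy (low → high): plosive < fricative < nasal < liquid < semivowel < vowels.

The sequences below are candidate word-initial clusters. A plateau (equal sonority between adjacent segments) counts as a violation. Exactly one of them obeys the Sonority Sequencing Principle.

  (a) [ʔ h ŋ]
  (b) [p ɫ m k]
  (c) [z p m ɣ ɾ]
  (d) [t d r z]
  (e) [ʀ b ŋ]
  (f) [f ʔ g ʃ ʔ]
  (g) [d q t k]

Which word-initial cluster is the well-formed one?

(a) [ʔ h ŋ]: profile 1-2-3 — obeys.
(b) [p ɫ m k]: profile 1-4-3-1 — violates.
(c) [z p m ɣ ɾ]: profile 2-1-3-2-4 — violates.
(d) [t d r z]: profile 1-1-4-2 — violates.
(e) [ʀ b ŋ]: profile 4-1-3 — violates.
(f) [f ʔ g ʃ ʔ]: profile 2-1-1-2-1 — violates.
(g) [d q t k]: profile 1-1-1-1 — violates.

a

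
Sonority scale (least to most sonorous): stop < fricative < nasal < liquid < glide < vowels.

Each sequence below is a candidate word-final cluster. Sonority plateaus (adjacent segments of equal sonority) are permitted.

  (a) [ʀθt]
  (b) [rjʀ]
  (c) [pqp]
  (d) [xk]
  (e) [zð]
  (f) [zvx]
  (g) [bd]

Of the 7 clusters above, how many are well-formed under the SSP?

(a) [ʀθt]: profile 4-2-1 — obeys.
(b) [rjʀ]: profile 4-5-4 — violates.
(c) [pqp]: profile 1-1-1 — obeys.
(d) [xk]: profile 2-1 — obeys.
(e) [zð]: profile 2-2 — obeys.
(f) [zvx]: profile 2-2-2 — obeys.
(g) [bd]: profile 1-1 — obeys.

6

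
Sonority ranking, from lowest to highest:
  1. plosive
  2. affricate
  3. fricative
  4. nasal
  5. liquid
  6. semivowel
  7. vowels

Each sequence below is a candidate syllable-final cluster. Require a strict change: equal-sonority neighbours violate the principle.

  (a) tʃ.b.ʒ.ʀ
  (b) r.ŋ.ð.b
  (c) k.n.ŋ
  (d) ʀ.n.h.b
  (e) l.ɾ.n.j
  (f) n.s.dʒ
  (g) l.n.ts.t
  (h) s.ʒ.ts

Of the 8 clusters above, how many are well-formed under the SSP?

4

(a) sonority 2-1-3-5: ill-formed.
(b) sonority 5-4-3-1: well-formed.
(c) sonority 1-4-4: ill-formed.
(d) sonority 5-4-3-1: well-formed.
(e) sonority 5-5-4-6: ill-formed.
(f) sonority 4-3-2: well-formed.
(g) sonority 5-4-2-1: well-formed.
(h) sonority 3-3-2: ill-formed.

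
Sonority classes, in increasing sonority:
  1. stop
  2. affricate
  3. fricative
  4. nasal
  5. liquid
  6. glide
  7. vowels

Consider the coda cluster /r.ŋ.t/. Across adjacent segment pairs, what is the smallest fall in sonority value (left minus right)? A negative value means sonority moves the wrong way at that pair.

/r/ — liquid, sonority 5.
/ŋ/ — nasal, sonority 4.
/t/ — stop, sonority 1.
/r/→/ŋ/: change +1.
/ŋ/→/t/: change +3.
Minimum = 1.

1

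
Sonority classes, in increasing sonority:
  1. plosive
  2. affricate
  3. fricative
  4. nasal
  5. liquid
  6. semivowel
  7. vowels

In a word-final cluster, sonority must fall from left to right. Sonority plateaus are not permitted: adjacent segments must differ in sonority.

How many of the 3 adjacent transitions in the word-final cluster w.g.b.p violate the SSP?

2

/w/: semivowel = 6.
/g/: plosive = 1.
/b/: plosive = 1.
/p/: plosive = 1.
/w/→/g/: 6→1 (falls) — ok.
/g/→/b/: 1→1 (plateau) — violation.
/b/→/p/: 1→1 (plateau) — violation.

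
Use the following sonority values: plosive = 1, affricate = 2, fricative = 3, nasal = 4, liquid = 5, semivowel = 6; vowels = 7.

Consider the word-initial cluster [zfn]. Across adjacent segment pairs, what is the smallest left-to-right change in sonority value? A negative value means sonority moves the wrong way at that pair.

/z/ — fricative, sonority 3.
/f/ — fricative, sonority 3.
/n/ — nasal, sonority 4.
/z/→/f/: change +0.
/f/→/n/: change +1.
Minimum = 0.

0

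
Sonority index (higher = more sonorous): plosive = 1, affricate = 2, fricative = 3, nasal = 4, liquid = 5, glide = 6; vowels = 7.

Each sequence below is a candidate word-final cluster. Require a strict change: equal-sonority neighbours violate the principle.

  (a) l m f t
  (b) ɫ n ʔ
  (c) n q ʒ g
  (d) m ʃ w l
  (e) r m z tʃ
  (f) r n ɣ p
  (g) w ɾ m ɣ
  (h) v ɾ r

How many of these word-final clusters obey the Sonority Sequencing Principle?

5

(a) 5-4-3-1 → obeys
(b) 5-4-1 → obeys
(c) 4-1-3-1 → violates
(d) 4-3-6-5 → violates
(e) 5-4-3-2 → obeys
(f) 5-4-3-1 → obeys
(g) 6-5-4-3 → obeys
(h) 3-5-5 → violates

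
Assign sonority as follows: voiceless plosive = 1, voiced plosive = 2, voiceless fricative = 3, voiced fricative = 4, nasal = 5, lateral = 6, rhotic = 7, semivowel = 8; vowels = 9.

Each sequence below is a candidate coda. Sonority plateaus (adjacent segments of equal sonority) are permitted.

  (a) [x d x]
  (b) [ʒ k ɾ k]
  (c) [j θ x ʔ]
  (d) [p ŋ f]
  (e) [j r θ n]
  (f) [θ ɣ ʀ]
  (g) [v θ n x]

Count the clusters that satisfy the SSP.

1

(a) [x d x]: profile 3-2-3 — violates.
(b) [ʒ k ɾ k]: profile 4-1-7-1 — violates.
(c) [j θ x ʔ]: profile 8-3-3-1 — obeys.
(d) [p ŋ f]: profile 1-5-3 — violates.
(e) [j r θ n]: profile 8-7-3-5 — violates.
(f) [θ ɣ ʀ]: profile 3-4-7 — violates.
(g) [v θ n x]: profile 4-3-5-3 — violates.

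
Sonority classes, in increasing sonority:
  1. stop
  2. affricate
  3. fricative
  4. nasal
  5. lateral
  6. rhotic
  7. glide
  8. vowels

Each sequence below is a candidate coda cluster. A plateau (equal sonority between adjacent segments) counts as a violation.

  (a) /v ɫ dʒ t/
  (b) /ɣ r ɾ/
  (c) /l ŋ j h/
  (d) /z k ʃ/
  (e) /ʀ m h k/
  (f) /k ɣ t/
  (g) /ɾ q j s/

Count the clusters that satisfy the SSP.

(a) 3-5-2-1 → violates
(b) 3-6-6 → violates
(c) 5-4-7-3 → violates
(d) 3-1-3 → violates
(e) 6-4-3-1 → obeys
(f) 1-3-1 → violates
(g) 6-1-7-3 → violates

1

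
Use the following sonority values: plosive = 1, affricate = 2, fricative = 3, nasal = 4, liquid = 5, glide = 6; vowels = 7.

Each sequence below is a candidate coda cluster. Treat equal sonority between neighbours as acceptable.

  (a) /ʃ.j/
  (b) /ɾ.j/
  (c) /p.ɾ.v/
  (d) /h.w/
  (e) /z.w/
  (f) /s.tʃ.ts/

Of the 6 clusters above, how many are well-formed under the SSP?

(a) sonority 3-6: ill-formed.
(b) sonority 5-6: ill-formed.
(c) sonority 1-5-3: ill-formed.
(d) sonority 3-6: ill-formed.
(e) sonority 3-6: ill-formed.
(f) sonority 3-2-2: well-formed.

1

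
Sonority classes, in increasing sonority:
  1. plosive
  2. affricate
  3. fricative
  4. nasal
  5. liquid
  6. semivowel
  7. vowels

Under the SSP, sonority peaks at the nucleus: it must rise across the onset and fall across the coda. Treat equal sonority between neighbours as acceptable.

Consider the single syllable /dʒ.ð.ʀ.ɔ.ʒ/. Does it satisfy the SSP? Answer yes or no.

yes

Onset: /dʒ/ is an affricate (sonority 2), /ð/ is a fricative (sonority 3), /ʀ/ is a liquid (sonority 5); then the nucleus /ɔ/ (sonority 7).
Onset profile 2-3-5-7 — rises to the nucleus.
Coda: /ʒ/ is a fricative (sonority 3).
Coda profile 7-3 — falls from the nucleus.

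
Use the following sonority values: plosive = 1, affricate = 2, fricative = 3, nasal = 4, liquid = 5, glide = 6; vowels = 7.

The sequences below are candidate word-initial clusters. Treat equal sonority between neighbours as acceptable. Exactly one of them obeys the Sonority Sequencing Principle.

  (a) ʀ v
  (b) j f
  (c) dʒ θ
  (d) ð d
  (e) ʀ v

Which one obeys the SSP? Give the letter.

(a) ʀ v: profile 5-3 — violates.
(b) j f: profile 6-3 — violates.
(c) dʒ θ: profile 2-3 — obeys.
(d) ð d: profile 3-1 — violates.
(e) ʀ v: profile 5-3 — violates.

c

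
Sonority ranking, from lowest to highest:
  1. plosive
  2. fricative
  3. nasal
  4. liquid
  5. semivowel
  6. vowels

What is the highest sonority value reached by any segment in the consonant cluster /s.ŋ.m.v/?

3

/s/ — fricative, sonority 2.
/ŋ/ — nasal, sonority 3.
/m/ — nasal, sonority 3.
/v/ — fricative, sonority 2.
The maximum is 3.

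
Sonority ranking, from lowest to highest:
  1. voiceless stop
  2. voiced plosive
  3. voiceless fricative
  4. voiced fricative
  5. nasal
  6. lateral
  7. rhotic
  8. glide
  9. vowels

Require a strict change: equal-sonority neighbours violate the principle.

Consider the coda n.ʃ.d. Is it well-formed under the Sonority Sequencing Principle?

/n/ is a nasal (sonority 5).
/ʃ/ is a voiceless fricative (sonority 3).
/d/ is a voiced plosive (sonority 2).
The profile 5-3-2 strictly falls, so the coda satisfies the SSP.

yes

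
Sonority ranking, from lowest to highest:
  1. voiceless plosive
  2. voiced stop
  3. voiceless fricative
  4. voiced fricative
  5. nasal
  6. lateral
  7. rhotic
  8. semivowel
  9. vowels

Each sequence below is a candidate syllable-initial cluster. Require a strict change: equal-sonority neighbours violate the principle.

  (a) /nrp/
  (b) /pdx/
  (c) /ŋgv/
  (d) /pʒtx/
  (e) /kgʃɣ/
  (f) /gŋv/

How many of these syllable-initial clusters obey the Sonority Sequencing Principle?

2

(a) sonority 5-7-1: ill-formed.
(b) sonority 1-2-3: well-formed.
(c) sonority 5-2-4: ill-formed.
(d) sonority 1-4-1-3: ill-formed.
(e) sonority 1-2-3-4: well-formed.
(f) sonority 2-5-4: ill-formed.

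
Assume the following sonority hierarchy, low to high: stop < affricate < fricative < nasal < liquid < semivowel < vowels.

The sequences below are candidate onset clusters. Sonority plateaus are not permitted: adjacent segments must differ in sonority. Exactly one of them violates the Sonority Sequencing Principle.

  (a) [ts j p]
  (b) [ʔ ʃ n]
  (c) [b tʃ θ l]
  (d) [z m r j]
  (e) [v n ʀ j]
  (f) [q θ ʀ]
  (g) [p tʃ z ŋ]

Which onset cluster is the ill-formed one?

(a) [ts j p]: profile 2-6-1 — violates.
(b) [ʔ ʃ n]: profile 1-3-4 — obeys.
(c) [b tʃ θ l]: profile 1-2-3-5 — obeys.
(d) [z m r j]: profile 3-4-5-6 — obeys.
(e) [v n ʀ j]: profile 3-4-5-6 — obeys.
(f) [q θ ʀ]: profile 1-3-5 — obeys.
(g) [p tʃ z ŋ]: profile 1-2-3-4 — obeys.

a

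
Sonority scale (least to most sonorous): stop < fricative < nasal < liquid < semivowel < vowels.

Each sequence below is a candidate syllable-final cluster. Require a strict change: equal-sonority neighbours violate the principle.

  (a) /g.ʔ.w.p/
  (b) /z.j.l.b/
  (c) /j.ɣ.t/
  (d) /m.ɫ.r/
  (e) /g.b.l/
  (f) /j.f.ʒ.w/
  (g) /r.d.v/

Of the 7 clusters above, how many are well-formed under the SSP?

1

(a) 1-1-5-1 → violates
(b) 2-5-4-1 → violates
(c) 5-2-1 → obeys
(d) 3-4-4 → violates
(e) 1-1-4 → violates
(f) 5-2-2-5 → violates
(g) 4-1-2 → violates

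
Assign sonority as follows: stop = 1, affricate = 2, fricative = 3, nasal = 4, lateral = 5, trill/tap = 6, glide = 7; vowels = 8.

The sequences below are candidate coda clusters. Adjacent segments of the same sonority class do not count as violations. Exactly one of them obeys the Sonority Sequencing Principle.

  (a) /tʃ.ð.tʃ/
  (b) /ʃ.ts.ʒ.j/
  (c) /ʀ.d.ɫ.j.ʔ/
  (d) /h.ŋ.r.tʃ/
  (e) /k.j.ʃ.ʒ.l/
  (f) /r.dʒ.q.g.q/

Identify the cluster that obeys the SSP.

(a) sonority 2-3-2: ill-formed.
(b) sonority 3-2-3-7: ill-formed.
(c) sonority 6-1-5-7-1: ill-formed.
(d) sonority 3-4-6-2: ill-formed.
(e) sonority 1-7-3-3-5: ill-formed.
(f) sonority 6-2-1-1-1: well-formed.

f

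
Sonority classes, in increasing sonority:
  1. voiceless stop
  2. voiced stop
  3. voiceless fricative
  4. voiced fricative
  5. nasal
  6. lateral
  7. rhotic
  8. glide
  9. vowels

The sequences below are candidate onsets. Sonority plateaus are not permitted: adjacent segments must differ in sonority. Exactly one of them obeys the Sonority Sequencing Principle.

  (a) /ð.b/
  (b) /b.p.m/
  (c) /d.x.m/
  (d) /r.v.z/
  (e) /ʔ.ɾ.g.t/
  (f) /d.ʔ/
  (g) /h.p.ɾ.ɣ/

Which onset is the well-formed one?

c

(a) 4-2 → violates
(b) 2-1-5 → violates
(c) 2-3-5 → obeys
(d) 7-4-4 → violates
(e) 1-7-2-1 → violates
(f) 2-1 → violates
(g) 3-1-7-4 → violates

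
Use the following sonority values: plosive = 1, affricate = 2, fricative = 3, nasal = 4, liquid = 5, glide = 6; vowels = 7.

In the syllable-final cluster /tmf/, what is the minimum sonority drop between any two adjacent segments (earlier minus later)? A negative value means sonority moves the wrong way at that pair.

/t/: plosive = 1.
/m/: nasal = 4.
/f/: fricative = 3.
/t/→/m/: change -3.
/m/→/f/: change +1.
Minimum = -3.

-3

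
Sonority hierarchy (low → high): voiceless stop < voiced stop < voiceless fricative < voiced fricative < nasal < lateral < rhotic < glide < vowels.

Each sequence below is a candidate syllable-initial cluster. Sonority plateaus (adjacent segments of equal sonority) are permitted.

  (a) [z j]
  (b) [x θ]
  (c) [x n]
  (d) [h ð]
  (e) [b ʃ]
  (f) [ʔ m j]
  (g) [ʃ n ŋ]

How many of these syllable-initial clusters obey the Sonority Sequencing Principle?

(a) sonority 4-8: well-formed.
(b) sonority 3-3: well-formed.
(c) sonority 3-5: well-formed.
(d) sonority 3-4: well-formed.
(e) sonority 2-3: well-formed.
(f) sonority 1-5-8: well-formed.
(g) sonority 3-5-5: well-formed.

7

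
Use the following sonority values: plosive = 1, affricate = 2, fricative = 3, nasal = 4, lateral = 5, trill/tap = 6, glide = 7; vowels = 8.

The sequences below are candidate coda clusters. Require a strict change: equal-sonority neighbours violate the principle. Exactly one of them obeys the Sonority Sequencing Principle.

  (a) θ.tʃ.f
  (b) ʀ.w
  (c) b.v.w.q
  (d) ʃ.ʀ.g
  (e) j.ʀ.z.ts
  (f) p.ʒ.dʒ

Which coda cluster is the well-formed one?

e

(a) sonority 3-2-3: ill-formed.
(b) sonority 6-7: ill-formed.
(c) sonority 1-3-7-1: ill-formed.
(d) sonority 3-6-1: ill-formed.
(e) sonority 7-6-3-2: well-formed.
(f) sonority 1-3-2: ill-formed.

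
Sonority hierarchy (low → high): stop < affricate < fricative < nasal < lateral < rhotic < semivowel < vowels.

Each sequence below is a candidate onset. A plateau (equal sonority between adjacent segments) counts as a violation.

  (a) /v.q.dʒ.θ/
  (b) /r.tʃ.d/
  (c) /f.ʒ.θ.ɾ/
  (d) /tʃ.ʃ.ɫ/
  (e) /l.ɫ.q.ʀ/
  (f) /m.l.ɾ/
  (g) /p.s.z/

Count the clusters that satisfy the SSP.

(a) sonority 3-1-2-3: ill-formed.
(b) sonority 6-2-1: ill-formed.
(c) sonority 3-3-3-6: ill-formed.
(d) sonority 2-3-5: well-formed.
(e) sonority 5-5-1-6: ill-formed.
(f) sonority 4-5-6: well-formed.
(g) sonority 1-3-3: ill-formed.

2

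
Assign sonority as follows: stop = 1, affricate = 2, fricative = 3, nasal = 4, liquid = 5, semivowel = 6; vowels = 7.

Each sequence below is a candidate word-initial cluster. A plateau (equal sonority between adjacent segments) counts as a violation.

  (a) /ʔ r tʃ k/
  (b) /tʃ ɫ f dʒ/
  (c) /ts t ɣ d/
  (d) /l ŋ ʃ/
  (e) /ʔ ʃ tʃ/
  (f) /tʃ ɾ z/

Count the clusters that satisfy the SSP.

0

(a) sonority 1-5-2-1: ill-formed.
(b) sonority 2-5-3-2: ill-formed.
(c) sonority 2-1-3-1: ill-formed.
(d) sonority 5-4-3: ill-formed.
(e) sonority 1-3-2: ill-formed.
(f) sonority 2-5-3: ill-formed.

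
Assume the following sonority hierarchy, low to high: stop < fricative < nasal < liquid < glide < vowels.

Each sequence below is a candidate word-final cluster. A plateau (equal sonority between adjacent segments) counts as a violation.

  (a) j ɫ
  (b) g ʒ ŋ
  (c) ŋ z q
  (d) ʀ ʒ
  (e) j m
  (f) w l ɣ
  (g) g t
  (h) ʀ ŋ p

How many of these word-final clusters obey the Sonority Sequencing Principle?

(a) sonority 5-4: well-formed.
(b) sonority 1-2-3: ill-formed.
(c) sonority 3-2-1: well-formed.
(d) sonority 4-2: well-formed.
(e) sonority 5-3: well-formed.
(f) sonority 5-4-2: well-formed.
(g) sonority 1-1: ill-formed.
(h) sonority 4-3-1: well-formed.

6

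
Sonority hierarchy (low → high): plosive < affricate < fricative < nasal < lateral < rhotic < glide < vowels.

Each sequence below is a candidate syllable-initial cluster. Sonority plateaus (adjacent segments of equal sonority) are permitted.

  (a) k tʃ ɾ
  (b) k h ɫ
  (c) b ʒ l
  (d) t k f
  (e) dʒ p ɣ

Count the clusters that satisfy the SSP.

(a) 1-2-6 → obeys
(b) 1-3-5 → obeys
(c) 1-3-5 → obeys
(d) 1-1-3 → obeys
(e) 2-1-3 → violates

4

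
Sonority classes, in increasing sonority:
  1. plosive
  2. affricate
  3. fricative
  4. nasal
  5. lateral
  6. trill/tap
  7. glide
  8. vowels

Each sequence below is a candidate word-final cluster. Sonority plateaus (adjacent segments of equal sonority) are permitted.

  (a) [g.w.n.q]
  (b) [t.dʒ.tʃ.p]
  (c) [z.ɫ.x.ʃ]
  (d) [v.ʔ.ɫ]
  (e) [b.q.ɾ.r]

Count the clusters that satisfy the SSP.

(a) 1-7-4-1 → violates
(b) 1-2-2-1 → violates
(c) 3-5-3-3 → violates
(d) 3-1-5 → violates
(e) 1-1-6-6 → violates

0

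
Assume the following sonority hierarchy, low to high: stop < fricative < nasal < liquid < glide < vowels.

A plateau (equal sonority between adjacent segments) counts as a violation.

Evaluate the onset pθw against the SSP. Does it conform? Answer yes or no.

yes

/p/ is a stop (sonority 1).
/θ/ is a fricative (sonority 2).
/w/ is a glide (sonority 5).
The profile 1-2-5 strictly rises, so the onset satisfies the SSP.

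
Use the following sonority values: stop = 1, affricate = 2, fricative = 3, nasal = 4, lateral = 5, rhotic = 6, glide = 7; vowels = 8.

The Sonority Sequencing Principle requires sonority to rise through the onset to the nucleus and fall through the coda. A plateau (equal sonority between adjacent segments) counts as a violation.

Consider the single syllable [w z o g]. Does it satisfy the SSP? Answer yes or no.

no

Onset: /w/ is a glide (sonority 7), /z/ is a fricative (sonority 3); then the nucleus /o/ (sonority 8).
Onset profile 7-3-8 — does not strictly rise throughout.
Coda: /g/ is a stop (sonority 1).
Coda profile 8-1 — falls from the nucleus.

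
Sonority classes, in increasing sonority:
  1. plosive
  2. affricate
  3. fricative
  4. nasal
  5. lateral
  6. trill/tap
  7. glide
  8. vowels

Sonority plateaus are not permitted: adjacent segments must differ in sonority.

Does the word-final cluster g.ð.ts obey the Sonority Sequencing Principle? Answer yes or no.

/g/ is a plosive (sonority 1).
/ð/ is a fricative (sonority 3).
/ts/ is an affricate (sonority 2).
The profile is 1-3-2. Between /g/ (1) and /ð/ (3) sonority does not fall, so the cluster violates the SSP.

no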